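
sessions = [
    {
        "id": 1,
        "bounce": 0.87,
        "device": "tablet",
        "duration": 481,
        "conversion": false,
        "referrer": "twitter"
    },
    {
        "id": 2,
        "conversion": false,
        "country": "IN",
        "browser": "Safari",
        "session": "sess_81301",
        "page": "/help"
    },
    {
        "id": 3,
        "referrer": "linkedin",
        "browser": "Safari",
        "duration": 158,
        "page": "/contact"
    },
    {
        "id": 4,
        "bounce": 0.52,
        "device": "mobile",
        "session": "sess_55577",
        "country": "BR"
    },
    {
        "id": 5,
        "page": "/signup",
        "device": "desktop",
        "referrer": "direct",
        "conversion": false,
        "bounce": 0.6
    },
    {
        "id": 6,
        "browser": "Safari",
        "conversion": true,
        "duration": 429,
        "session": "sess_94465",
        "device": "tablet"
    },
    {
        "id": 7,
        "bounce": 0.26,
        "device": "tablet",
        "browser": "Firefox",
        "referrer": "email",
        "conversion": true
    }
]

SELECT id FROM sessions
[1, 2, 3, 4, 5, 6, 7]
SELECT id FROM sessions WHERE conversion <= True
[1, 2, 5, 6, 7]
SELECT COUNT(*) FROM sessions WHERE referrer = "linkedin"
1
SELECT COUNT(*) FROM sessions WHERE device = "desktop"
1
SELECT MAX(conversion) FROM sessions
True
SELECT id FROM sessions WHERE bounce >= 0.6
[1, 5]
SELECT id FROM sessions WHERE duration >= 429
[1, 6]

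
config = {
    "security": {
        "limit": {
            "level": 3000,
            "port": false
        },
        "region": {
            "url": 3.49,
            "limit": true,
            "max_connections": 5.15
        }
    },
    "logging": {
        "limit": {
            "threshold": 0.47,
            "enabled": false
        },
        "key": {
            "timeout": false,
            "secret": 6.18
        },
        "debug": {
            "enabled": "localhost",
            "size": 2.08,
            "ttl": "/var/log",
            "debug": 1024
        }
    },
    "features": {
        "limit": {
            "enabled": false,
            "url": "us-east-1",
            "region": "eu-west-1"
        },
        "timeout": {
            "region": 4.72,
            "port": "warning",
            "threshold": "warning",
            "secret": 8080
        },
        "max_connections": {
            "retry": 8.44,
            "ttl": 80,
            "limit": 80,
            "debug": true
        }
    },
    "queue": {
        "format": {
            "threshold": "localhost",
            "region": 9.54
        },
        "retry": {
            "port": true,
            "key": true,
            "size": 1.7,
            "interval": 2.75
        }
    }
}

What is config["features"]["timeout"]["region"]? 4.72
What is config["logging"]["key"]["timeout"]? False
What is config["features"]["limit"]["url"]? "us-east-1"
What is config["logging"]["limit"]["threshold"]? 0.47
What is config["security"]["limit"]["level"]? 3000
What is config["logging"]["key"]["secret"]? 6.18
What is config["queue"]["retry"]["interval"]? 2.75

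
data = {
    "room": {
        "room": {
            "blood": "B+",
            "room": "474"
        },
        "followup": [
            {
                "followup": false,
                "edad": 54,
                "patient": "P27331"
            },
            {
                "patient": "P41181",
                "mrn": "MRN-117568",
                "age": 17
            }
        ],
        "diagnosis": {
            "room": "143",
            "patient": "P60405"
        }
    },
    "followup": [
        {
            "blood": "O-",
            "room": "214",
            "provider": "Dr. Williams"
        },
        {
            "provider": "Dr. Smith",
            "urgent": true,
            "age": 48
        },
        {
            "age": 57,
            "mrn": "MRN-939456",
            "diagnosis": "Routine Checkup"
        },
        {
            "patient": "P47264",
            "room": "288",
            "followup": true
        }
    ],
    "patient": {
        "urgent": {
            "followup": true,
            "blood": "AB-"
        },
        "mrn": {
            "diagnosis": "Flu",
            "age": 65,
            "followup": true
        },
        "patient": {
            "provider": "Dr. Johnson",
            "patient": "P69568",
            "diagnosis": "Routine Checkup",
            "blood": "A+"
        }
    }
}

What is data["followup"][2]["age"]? 57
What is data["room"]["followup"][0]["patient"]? "P27331"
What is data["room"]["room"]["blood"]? "B+"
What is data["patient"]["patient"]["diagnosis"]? "Routine Checkup"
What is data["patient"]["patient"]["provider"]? "Dr. Johnson"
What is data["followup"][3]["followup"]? True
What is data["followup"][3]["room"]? "288"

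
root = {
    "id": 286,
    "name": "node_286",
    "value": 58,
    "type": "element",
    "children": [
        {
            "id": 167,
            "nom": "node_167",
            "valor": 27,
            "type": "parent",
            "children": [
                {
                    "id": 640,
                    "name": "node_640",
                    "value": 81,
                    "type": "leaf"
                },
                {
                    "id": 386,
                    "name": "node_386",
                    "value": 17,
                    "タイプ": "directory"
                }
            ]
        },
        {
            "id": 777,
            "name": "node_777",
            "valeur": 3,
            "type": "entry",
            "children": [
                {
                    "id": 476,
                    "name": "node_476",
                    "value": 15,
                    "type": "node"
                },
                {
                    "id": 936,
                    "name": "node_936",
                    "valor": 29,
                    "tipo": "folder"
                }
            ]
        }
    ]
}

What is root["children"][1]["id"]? 777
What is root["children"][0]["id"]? 167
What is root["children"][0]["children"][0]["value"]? 81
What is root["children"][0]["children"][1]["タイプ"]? "directory"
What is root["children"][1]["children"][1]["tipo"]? "folder"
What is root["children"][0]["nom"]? "node_167"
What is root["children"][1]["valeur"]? 3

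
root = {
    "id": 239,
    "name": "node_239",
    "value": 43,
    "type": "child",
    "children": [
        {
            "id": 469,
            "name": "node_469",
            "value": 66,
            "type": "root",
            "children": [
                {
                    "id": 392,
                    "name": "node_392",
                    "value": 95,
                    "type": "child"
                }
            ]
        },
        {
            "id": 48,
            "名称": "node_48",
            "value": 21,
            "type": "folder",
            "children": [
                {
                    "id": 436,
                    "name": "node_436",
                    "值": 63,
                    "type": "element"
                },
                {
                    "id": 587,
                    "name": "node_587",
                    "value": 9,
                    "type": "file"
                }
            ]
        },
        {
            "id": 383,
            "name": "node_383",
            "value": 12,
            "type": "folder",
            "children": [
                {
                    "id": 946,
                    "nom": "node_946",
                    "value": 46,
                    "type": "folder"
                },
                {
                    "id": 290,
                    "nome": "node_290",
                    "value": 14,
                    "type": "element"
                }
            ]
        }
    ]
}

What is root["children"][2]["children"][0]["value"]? 46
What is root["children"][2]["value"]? 12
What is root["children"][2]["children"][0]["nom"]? "node_946"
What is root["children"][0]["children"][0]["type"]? "child"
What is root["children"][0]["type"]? "root"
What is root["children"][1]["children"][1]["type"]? "file"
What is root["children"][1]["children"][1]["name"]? "node_587"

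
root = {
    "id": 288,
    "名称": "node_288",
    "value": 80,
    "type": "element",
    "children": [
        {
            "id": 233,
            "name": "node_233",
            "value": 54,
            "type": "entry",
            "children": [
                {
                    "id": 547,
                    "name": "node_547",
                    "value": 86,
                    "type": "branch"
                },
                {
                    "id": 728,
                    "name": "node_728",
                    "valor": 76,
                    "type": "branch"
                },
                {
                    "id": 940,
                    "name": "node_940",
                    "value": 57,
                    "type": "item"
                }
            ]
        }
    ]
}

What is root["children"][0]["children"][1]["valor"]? 76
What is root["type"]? "element"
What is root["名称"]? "node_288"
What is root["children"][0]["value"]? 54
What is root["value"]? 80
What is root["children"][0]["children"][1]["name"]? "node_728"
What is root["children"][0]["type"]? "entry"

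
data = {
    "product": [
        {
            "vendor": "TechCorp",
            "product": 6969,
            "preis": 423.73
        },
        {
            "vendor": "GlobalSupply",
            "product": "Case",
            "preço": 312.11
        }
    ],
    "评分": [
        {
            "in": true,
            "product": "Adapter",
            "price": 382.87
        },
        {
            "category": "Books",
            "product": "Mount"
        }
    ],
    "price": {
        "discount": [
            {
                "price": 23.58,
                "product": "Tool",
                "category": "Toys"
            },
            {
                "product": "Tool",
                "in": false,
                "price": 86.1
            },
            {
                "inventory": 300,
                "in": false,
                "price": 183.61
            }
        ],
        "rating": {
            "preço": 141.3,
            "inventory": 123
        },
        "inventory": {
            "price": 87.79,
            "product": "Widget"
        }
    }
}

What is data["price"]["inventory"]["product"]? "Widget"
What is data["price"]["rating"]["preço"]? 141.3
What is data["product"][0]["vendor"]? "TechCorp"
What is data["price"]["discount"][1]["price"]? 86.1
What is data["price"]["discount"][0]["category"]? "Toys"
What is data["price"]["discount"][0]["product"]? "Tool"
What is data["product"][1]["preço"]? 312.11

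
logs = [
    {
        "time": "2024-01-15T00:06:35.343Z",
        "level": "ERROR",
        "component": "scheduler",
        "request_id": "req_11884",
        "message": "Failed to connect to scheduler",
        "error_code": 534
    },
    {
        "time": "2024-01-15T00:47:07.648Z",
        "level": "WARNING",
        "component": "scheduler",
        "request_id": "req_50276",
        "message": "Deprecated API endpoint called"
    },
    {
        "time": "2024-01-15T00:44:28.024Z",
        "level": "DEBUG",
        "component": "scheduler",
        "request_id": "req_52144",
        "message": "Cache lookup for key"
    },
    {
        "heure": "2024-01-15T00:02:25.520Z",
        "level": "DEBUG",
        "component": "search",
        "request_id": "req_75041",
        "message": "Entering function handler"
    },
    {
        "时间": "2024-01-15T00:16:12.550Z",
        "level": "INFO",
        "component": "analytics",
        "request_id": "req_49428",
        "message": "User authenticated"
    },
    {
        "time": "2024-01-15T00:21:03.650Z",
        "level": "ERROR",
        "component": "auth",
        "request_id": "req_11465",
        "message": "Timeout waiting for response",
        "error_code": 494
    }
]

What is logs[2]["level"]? "DEBUG"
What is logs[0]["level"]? "ERROR"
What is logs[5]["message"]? "Timeout waiting for response"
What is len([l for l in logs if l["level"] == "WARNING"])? 1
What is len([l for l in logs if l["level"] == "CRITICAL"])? 0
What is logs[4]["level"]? "INFO"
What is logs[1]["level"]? "WARNING"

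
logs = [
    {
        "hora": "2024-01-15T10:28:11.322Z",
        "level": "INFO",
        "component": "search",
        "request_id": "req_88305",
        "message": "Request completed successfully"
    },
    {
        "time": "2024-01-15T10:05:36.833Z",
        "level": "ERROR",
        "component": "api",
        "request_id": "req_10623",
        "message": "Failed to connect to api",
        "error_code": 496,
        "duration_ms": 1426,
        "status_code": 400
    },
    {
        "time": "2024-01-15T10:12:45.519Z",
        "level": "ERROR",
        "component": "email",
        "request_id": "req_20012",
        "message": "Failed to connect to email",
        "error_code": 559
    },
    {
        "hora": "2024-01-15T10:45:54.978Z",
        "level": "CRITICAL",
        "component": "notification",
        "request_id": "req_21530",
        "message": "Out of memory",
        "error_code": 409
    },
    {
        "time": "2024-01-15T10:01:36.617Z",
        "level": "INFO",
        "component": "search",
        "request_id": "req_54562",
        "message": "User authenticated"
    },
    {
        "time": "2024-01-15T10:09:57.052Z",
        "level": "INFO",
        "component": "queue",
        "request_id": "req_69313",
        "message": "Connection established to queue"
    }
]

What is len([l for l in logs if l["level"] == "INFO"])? 3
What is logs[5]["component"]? "queue"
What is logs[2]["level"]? "ERROR"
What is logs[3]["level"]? "CRITICAL"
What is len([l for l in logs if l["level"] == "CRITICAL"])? 1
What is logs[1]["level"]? "ERROR"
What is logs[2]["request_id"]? "req_20012"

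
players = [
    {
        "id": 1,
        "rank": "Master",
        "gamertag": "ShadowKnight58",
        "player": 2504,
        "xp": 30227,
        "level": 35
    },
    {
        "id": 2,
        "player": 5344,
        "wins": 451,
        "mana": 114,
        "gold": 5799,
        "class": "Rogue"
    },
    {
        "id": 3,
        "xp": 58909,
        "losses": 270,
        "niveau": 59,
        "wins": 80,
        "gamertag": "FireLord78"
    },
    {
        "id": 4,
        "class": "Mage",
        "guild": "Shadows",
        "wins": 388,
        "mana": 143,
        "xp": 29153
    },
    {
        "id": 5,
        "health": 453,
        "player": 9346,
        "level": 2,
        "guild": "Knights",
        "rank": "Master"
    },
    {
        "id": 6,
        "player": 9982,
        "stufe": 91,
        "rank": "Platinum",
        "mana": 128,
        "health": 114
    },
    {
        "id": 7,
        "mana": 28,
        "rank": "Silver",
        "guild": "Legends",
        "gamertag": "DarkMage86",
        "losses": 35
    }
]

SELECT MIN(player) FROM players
2504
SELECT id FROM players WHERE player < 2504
[]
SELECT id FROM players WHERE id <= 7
[1, 2, 3, 4, 5, 6, 7]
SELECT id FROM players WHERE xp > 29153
[1, 3]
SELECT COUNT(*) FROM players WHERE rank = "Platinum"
1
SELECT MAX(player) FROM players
9982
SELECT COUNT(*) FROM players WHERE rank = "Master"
2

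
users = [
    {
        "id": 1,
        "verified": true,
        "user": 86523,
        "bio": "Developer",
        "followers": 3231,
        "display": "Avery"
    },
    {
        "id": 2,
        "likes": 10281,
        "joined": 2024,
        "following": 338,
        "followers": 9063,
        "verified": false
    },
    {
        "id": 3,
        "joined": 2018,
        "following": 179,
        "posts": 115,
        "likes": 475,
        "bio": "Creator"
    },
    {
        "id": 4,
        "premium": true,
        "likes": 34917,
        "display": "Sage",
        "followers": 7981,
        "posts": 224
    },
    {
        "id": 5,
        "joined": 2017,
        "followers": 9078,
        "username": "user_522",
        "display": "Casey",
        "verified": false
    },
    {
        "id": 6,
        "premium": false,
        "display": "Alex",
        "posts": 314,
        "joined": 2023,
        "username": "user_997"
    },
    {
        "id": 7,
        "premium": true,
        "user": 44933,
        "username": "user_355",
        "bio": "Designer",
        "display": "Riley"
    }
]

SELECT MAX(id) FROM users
7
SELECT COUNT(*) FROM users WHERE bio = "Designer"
1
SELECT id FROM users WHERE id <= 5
[1, 2, 3, 4, 5]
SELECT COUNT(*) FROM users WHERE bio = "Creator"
1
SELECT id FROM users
[1, 2, 3, 4, 5, 6, 7]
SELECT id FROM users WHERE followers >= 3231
[1, 2, 4, 5]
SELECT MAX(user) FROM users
86523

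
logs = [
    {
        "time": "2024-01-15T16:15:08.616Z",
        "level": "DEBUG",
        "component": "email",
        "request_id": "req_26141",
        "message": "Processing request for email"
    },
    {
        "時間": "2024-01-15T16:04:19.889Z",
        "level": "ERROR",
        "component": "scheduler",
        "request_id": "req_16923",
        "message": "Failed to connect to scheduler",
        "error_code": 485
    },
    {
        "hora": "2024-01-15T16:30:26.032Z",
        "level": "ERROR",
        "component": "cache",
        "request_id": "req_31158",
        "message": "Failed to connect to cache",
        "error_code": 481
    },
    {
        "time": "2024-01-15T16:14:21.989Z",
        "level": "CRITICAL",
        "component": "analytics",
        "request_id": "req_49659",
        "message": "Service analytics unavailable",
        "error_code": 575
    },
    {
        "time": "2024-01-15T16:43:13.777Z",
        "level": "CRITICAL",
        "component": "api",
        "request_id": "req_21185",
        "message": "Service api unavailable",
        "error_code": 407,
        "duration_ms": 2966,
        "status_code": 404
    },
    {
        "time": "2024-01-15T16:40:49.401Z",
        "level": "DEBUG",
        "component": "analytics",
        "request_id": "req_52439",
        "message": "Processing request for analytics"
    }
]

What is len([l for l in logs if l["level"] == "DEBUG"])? 2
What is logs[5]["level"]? "DEBUG"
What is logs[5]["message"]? "Processing request for analytics"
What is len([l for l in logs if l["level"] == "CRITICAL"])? 2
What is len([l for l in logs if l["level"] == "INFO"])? 0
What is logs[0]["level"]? "DEBUG"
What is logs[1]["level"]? "ERROR"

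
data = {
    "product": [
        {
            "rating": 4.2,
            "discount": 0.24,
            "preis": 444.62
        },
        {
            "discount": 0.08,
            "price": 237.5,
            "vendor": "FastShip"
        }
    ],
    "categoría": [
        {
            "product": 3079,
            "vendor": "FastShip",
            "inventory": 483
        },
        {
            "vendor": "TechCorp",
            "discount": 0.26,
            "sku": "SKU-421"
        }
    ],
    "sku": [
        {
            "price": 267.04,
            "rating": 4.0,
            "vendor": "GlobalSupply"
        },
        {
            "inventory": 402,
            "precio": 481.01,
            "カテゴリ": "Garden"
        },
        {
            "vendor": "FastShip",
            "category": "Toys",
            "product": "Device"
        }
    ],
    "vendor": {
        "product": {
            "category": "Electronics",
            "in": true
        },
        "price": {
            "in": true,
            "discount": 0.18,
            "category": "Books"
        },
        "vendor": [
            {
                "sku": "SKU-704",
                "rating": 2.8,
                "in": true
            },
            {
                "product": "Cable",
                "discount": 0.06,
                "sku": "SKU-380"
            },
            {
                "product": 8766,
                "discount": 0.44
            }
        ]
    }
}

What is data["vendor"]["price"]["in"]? True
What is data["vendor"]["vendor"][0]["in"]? True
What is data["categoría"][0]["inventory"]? 483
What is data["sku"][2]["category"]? "Toys"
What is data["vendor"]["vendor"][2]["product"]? 8766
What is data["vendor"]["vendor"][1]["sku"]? "SKU-380"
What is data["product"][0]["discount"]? 0.24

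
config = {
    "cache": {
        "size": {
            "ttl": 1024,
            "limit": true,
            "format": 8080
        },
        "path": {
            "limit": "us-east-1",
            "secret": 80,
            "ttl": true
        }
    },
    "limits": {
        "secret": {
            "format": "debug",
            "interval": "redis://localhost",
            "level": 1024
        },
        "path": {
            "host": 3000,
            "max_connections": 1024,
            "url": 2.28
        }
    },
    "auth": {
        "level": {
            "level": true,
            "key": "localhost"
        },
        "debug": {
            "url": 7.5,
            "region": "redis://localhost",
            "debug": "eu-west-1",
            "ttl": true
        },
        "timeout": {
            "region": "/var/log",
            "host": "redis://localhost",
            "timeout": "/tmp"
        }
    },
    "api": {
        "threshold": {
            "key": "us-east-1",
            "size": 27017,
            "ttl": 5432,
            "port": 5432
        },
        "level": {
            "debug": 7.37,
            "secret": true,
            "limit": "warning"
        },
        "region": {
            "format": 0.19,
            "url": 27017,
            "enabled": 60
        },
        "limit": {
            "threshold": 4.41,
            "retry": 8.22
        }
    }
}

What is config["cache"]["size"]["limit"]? True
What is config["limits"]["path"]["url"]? 2.28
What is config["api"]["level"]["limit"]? "warning"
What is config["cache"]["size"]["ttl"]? 1024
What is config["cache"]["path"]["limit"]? "us-east-1"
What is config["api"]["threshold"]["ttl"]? 5432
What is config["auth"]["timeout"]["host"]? "redis://localhost"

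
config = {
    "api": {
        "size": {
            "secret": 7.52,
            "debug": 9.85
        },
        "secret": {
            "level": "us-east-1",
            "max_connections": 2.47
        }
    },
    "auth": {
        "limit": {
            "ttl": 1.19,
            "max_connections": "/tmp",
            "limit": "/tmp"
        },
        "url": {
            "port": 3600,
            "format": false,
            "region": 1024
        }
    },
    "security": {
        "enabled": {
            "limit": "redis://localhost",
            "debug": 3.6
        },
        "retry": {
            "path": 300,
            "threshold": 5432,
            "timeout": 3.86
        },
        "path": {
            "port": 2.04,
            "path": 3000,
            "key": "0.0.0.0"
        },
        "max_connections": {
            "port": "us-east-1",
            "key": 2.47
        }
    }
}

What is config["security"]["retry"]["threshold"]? 5432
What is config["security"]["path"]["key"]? "0.0.0.0"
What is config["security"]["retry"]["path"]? 300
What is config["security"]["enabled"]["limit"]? "redis://localhost"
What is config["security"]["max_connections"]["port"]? "us-east-1"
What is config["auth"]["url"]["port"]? 3600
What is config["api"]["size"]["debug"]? 9.85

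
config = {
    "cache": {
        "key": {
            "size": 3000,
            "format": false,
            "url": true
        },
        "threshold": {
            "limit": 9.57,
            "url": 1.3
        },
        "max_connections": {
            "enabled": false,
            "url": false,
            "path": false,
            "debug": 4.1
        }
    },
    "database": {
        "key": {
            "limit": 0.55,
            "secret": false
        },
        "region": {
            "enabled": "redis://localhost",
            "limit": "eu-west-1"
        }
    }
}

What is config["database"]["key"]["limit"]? 0.55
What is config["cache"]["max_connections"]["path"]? False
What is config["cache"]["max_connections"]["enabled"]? False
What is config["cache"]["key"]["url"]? True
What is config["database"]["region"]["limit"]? "eu-west-1"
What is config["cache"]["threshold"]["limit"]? 9.57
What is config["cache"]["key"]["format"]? False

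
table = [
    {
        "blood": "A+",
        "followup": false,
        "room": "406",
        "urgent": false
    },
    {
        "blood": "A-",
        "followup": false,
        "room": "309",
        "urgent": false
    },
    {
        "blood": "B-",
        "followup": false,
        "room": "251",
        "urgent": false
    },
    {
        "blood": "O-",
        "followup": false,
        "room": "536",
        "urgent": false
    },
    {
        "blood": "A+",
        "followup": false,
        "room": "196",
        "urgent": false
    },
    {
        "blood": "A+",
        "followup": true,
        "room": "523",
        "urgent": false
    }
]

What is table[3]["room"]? "536"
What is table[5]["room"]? "523"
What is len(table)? 6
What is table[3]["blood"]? "O-"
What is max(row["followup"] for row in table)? True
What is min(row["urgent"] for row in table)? False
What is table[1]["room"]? "309"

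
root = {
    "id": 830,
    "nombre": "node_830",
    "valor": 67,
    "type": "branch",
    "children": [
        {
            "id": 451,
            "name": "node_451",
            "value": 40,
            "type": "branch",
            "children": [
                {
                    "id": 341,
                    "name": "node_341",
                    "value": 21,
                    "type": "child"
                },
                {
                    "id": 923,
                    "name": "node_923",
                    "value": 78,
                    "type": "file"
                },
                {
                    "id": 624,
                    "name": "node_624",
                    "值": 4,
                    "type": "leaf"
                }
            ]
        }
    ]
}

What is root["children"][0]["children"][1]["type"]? "file"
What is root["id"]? 830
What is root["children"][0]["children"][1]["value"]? 78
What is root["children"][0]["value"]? 40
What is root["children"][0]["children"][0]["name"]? "node_341"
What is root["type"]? "branch"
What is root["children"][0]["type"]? "branch"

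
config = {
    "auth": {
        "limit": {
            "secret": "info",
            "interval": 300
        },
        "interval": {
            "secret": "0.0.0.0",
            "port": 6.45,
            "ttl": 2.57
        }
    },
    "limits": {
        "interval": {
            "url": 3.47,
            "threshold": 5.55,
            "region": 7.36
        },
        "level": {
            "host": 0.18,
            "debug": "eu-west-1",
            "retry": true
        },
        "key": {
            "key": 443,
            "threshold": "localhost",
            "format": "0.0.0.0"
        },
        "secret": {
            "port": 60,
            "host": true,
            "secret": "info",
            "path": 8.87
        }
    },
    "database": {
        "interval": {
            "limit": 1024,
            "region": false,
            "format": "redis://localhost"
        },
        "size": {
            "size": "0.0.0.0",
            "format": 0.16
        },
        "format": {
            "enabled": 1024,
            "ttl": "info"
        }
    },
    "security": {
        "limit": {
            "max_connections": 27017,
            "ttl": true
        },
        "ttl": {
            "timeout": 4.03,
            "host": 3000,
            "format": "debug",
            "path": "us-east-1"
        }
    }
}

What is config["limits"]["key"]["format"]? "0.0.0.0"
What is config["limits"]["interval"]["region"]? 7.36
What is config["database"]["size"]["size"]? "0.0.0.0"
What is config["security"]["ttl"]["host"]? 3000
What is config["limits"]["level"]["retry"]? True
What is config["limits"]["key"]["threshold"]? "localhost"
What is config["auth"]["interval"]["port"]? 6.45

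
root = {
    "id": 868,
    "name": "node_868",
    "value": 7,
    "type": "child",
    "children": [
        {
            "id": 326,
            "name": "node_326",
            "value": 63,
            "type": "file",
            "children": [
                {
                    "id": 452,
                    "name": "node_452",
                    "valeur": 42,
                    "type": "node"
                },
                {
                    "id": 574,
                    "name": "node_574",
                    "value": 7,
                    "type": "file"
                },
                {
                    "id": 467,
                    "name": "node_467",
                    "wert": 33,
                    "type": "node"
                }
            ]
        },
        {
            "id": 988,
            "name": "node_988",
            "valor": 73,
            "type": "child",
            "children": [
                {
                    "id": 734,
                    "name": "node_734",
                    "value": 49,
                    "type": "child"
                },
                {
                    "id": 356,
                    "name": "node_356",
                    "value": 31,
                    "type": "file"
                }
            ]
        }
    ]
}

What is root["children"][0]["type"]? "file"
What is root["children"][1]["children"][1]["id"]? 356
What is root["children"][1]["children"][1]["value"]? 31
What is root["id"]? 868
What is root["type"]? "child"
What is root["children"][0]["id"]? 326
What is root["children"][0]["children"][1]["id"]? 574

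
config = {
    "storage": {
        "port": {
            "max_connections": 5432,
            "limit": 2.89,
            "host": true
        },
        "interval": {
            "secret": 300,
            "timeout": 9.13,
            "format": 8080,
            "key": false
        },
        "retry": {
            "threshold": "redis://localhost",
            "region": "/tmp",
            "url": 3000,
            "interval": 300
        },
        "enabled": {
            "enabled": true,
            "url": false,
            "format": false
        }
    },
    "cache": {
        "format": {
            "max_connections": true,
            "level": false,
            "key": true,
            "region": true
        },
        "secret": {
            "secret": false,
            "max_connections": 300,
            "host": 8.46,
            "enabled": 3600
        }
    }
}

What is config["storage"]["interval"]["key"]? False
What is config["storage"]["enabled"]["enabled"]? True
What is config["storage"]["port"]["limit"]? 2.89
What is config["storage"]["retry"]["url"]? 3000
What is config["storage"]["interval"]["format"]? 8080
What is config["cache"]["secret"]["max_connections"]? 300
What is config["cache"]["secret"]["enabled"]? 3600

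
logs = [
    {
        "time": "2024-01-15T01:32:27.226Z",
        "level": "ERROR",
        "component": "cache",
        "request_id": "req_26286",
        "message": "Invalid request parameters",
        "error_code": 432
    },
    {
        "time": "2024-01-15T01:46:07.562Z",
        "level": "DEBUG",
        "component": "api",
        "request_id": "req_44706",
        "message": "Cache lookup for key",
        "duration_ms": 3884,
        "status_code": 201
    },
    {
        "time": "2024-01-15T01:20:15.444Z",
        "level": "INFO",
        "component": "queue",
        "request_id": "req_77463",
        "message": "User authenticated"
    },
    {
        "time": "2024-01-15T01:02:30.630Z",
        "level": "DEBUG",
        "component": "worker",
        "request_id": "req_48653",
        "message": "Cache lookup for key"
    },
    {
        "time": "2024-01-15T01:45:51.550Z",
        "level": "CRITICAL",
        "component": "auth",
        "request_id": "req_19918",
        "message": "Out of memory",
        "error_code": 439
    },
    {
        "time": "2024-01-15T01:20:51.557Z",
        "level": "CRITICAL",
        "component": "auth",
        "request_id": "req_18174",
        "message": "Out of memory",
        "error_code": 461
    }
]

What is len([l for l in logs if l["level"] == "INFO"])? 1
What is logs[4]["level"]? "CRITICAL"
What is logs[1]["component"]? "api"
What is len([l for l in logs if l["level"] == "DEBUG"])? 2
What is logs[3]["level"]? "DEBUG"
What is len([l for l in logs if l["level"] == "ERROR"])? 1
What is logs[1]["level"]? "DEBUG"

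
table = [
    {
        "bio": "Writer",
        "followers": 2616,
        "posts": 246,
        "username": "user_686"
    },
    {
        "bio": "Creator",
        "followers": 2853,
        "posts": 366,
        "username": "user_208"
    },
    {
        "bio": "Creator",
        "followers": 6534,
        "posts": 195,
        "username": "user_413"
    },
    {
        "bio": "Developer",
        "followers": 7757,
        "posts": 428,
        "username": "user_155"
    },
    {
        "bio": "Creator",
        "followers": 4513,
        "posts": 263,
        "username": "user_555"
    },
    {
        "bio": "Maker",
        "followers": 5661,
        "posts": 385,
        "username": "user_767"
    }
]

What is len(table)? 6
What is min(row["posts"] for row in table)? 195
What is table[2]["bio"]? "Creator"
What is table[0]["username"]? "user_686"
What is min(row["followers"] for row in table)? 2616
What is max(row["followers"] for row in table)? 7757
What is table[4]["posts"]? 263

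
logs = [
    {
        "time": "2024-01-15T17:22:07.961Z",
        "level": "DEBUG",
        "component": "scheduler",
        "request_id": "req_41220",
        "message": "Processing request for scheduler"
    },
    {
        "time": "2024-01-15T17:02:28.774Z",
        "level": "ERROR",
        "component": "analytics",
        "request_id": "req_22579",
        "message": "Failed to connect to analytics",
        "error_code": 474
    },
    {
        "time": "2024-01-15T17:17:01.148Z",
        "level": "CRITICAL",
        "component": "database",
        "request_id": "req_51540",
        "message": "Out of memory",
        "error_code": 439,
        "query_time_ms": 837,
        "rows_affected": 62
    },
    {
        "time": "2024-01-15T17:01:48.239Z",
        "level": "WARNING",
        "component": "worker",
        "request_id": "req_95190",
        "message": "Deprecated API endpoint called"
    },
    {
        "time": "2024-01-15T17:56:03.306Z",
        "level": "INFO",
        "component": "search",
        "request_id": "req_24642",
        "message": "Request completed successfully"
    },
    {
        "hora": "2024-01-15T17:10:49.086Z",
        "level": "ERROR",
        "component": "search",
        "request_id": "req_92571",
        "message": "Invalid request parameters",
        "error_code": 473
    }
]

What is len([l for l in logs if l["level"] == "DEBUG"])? 1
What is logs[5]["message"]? "Invalid request parameters"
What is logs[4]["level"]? "INFO"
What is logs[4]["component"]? "search"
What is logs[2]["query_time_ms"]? 837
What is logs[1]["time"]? "2024-01-15T17:02:28.774Z"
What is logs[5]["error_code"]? 473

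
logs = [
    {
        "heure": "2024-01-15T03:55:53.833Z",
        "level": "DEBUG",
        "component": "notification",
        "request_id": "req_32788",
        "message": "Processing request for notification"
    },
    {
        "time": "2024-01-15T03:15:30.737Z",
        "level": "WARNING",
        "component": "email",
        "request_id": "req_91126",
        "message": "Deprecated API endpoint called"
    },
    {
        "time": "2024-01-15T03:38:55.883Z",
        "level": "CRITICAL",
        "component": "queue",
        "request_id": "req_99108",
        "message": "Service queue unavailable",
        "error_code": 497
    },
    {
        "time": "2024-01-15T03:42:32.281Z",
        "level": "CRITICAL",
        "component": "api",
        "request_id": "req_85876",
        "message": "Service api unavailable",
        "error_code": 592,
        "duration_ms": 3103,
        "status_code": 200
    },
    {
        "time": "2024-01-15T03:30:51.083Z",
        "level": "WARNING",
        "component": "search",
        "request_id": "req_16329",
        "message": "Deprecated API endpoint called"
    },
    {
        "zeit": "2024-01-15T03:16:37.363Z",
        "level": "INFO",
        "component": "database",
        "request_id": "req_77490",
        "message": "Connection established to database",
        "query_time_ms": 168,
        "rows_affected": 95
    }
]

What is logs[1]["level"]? "WARNING"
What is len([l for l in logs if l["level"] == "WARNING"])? 2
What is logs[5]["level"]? "INFO"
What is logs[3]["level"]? "CRITICAL"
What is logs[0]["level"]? "DEBUG"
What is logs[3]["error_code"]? 592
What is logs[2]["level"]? "CRITICAL"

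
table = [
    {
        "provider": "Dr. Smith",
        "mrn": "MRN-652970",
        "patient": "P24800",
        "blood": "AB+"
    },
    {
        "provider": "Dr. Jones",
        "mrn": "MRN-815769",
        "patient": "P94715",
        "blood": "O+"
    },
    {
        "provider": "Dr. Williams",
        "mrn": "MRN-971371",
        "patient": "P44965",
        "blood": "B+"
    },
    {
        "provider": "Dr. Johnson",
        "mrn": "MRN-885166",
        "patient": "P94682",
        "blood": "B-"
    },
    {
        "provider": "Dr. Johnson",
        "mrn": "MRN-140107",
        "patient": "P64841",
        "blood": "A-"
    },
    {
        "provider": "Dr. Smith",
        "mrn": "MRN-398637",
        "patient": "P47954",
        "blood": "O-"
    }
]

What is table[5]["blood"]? "O-"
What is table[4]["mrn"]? "MRN-140107"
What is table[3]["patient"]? "P94682"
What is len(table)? 6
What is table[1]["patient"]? "P94715"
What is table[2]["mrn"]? "MRN-971371"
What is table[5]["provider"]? "Dr. Smith"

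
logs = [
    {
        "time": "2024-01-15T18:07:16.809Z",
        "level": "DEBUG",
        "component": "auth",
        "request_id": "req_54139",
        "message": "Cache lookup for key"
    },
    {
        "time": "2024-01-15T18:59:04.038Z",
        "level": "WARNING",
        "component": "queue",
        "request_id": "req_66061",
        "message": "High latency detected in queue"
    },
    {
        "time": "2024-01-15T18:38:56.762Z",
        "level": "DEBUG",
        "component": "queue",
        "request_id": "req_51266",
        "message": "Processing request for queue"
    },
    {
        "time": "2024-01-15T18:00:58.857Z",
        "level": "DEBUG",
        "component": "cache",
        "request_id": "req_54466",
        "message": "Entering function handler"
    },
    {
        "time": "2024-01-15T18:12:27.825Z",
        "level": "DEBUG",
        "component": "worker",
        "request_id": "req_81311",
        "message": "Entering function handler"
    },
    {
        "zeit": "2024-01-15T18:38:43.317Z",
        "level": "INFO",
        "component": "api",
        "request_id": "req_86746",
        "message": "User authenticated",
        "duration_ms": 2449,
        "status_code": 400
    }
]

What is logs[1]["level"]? "WARNING"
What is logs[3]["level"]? "DEBUG"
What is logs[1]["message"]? "High latency detected in queue"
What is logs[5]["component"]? "api"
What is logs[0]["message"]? "Cache lookup for key"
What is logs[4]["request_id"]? "req_81311"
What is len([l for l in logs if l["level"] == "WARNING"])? 1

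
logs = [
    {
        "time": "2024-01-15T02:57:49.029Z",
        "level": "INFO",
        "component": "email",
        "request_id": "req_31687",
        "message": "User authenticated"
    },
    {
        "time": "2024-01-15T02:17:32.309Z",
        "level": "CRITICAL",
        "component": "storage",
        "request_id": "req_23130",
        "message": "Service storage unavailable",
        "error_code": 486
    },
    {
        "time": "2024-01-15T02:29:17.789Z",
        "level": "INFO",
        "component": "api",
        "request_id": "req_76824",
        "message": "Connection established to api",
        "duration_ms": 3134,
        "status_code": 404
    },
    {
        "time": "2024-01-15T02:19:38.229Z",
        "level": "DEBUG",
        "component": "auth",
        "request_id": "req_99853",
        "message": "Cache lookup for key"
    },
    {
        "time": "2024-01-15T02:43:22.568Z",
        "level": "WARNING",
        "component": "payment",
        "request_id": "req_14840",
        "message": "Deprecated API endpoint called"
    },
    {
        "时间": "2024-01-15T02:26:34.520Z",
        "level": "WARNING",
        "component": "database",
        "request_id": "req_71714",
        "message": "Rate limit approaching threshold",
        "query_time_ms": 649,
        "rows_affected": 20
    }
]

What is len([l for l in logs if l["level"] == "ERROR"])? 0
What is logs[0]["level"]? "INFO"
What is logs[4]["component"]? "payment"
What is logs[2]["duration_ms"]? 3134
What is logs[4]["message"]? "Deprecated API endpoint called"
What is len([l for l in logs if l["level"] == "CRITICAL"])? 1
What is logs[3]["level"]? "DEBUG"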